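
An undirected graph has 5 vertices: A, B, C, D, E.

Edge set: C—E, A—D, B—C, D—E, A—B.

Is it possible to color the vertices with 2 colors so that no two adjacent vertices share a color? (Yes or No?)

No

The cycle B-C-E-D-A-B has odd length 5, so it cannot be 2-colored; at least 3 colors are needed.
So 2 colors are not enough.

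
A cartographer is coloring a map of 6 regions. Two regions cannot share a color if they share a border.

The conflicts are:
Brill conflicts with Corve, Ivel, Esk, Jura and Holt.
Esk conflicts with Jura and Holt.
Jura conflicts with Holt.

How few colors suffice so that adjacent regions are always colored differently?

4

Brill, Esk, Jura, Holt all conflict with each other, so at least 4 colors are needed.
4 colors suffice: color 1 → {Brill}; color 2 → {Corve, Ivel, Holt}; color 3 → {Jura}; color 4 → {Esk}. Each listed conflict is separated.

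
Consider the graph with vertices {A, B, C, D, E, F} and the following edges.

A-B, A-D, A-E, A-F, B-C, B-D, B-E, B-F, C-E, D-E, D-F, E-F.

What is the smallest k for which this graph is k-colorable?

5

A, B, D, E, F form a clique, so at least 5 colors are needed.
One proper 5-coloring: A=purple, B=red, C=green, D=yellow, E=blue, F=green. Every edge joins two different colors.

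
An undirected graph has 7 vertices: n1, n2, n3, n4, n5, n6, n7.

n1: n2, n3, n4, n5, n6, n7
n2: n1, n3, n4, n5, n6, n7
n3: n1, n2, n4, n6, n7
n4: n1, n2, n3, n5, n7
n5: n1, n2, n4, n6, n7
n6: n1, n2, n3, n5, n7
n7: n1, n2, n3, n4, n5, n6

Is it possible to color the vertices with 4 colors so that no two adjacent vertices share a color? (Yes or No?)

n1, n2, n4, n5, n7 are mutually adjacent (a clique of size 5), so at least 5 colors are needed.
So 4 colors are not enough.

No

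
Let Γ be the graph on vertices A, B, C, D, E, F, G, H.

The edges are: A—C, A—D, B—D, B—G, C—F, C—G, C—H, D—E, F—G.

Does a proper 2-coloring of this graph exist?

C, F, G are mutually adjacent, so at least 3 colors are needed.
So 2 colors are not enough.

No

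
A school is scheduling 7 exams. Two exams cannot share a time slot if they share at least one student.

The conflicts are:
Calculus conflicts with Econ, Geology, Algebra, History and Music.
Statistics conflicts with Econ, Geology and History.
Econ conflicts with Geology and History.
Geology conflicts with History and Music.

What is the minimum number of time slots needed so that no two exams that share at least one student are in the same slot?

4

Statistics, Econ, Geology, History all conflict with each other, so at least 4 time slots are needed.
4 time slots suffice: Calculus=2, Statistics=2, Econ=3, Geology=1, Algebra=1, History=4, Music=3. No two conflicting exams share a time slot.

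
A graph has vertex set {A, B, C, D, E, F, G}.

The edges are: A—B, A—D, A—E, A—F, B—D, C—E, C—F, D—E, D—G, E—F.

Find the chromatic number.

A, B, D are pairwise adjacent, so at least 3 colors are needed.
3 colors suffice: color 1 → {A, C, G}; color 2 → {D, F}; color 3 → {B, E}. Every edge joins two different colors.

3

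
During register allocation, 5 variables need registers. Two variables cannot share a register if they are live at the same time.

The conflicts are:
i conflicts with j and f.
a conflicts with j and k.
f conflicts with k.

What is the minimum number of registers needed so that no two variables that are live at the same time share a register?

The cycle k-a-j-i-f-k has odd length 5, so it cannot be 2-colored; at least 3 registers are needed.
Using 3 registers: i=2, a=2, j=1, f=1, k=3. No two conflicting variables share a register.

3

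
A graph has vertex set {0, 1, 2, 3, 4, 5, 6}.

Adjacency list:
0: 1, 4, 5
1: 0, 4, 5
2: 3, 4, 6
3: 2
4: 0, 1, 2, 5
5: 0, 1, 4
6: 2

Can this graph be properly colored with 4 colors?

Yes

The chromatic number is 4. 0, 1, 4, 5 are mutually adjacent (a clique of size 4), so at least 4 colors are needed.
One proper 4-coloring: 0=yellow, 1=green, 2=blue, 3=red, 4=red, 5=blue, 6=red.
That is already a proper 4-coloring.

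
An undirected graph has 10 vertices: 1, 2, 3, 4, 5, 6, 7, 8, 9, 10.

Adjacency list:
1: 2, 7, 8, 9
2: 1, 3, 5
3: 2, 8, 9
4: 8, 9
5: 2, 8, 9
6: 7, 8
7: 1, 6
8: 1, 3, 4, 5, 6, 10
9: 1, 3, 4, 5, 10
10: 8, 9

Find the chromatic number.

1 and 9 are adjacent, so at least 2 colors are needed.
2 colors suffice: color a → {2, 7, 8, 9}; color b → {1, 3, 4, 5, 6, 10}. Each edge has distinct colors on its endpoints.

2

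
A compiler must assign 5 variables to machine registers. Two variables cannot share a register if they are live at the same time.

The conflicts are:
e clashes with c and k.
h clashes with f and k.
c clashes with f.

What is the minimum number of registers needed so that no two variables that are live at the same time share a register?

3

The cycle f-c-e-k-h-f has odd length 5, so it cannot be 2-colored; at least 3 registers are needed.
3 registers suffice: register 1 → {e, f}; register 2 → {c, k}; register 3 → {h}. Each listed conflict is separated.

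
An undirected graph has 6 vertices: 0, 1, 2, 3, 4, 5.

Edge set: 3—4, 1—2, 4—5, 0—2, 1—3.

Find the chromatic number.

1 and 2 are adjacent, so at least 2 colors are needed.
2 colors suffice: color red → {2, 3, 5}; color blue → {0, 1, 4}. Each edge has distinct colors on its endpoints.

2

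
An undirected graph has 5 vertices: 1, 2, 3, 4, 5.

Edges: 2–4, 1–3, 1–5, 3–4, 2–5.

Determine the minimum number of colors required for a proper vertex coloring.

3

The cycle 3-4-2-5-1-3 has odd length 5, so it cannot be 2-colored; at least 3 colors are needed.
3 colors suffice: color red → {1, 2}; color blue → {4, 5}; color green → {3}. Every edge joins two different colors.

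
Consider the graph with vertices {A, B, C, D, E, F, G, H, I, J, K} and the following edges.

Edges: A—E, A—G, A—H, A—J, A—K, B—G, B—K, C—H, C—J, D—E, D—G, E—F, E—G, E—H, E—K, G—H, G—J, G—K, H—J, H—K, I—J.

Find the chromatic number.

A, E, G, H, K are pairwise adjacent (a clique of size 5), so at least 5 colors are needed.
A valid assignment using 5 colors: A=yellow, B=blue, C=red, D=blue, E=green, F=red, G=red, H=blue, I=red, J=green, K=purple. Each edge has distinct colors on its endpoints.

5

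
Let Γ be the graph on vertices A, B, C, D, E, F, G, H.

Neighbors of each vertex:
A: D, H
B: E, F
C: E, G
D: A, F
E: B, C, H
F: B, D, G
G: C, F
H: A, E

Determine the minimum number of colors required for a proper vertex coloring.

3

The cycle C-G-F-B-E-C has odd length 5, so it cannot be 2-colored; at least 3 colors are needed.
3 colors suffice: A=1, B=2, C=3, D=2, E=1, F=1, G=2, H=2. Every edge joins two different colors.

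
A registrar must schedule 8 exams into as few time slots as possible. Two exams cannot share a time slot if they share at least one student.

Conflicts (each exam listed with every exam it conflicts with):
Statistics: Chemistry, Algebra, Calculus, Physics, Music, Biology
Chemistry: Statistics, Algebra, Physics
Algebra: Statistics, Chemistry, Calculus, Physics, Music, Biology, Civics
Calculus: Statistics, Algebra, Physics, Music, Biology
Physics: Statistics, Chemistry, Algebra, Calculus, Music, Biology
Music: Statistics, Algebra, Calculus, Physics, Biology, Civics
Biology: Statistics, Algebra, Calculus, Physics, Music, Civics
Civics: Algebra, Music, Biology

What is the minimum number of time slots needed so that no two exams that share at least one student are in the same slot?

6

Statistics, Algebra, Calculus, Physics, Music, Biology pairwise conflict, so at least 6 time slots are needed.
6 time slots suffice: time slot 1 → {Algebra}; time slot 2 → {Chemistry, Biology}; time slot 3 → {Statistics, Civics}; time slot 4 → {Physics}; time slot 5 → {Music}; time slot 6 → {Calculus}. Every pair that conflicts lands in different time slots.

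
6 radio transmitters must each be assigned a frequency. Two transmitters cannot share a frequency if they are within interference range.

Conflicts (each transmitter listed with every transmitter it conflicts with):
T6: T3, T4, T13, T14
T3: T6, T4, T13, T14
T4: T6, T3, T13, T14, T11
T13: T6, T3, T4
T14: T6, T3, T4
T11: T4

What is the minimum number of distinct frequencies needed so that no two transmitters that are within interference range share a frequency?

T6, T3, T4, T13 pairwise conflict, so at least 4 frequencies are needed.
A valid assignment using 4 frequencies: T6=2, T3=3, T4=1, T13=4, T14=4, T11=2. No two conflicting transmitters share a frequency.

4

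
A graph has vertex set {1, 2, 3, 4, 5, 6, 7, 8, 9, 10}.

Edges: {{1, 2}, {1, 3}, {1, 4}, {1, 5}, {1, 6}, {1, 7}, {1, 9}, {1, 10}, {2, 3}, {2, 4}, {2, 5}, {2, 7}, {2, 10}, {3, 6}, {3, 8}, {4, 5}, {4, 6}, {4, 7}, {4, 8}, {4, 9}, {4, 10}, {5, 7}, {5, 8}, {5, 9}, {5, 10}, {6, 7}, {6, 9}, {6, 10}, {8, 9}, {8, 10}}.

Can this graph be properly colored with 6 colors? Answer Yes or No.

Yes

The chromatic number is 5. 1, 2, 4, 5, 7 are pairwise adjacent (a clique of size 5), so at least 5 colors are needed.
5 colors suffice: color red → {3, 4}; color blue → {1, 8}; color green → {5, 6}; color yellow → {7, 9, 10}; color purple → {2}.
Since 6 ≥ 5, a proper 6-coloring certainly exists.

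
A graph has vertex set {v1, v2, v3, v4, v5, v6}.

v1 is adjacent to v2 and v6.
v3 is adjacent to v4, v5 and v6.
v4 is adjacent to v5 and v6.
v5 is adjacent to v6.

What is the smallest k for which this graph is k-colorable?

v3, v4, v5, v6 form a clique, so at least 4 colors are needed.
4 colors suffice: v1=B, v2=R, v3=G, v4=Y, v5=B, v6=R. Each edge has distinct colors on its endpoints.

4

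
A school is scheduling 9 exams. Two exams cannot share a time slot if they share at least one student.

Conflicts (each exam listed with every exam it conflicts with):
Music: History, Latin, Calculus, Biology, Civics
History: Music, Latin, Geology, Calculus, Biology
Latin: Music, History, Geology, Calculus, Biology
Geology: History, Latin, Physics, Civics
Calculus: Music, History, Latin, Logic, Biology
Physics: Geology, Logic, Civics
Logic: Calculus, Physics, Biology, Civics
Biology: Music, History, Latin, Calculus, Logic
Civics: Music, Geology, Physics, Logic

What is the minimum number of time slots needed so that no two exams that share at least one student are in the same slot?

Music, History, Latin, Calculus, Biology all conflict with each other, so at least 5 time slots are needed.
Using 5 time slots: Music=5, History=2, Latin=4, Geology=3, Calculus=3, Physics=4, Logic=2, Biology=1, Civics=1. No two conflicting exams share a time slot.

5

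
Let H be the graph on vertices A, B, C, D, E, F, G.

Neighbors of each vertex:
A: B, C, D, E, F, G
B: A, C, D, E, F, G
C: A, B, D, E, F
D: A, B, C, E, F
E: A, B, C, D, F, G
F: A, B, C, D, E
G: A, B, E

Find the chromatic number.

A, B, C, D, E, F form a clique, so at least 6 colors are needed.
A valid assignment using 6 colors: A=2, B=1, C=4, D=5, E=3, F=6, G=4. Each edge has distinct colors on its endpoints.

6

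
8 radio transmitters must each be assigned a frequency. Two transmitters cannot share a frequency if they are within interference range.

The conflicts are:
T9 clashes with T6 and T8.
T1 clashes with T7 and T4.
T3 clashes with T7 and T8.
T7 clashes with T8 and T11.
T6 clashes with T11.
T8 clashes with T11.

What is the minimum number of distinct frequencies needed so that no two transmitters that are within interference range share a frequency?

T7, T8, T11 pairwise conflict, so at least 3 frequencies are needed.
A valid assignment using 3 frequencies: T9=2, T1=1, T3=3, T7=2, T6=1, T4=2, T8=1, T11=3. Every pair that conflicts lands in different frequencies.

3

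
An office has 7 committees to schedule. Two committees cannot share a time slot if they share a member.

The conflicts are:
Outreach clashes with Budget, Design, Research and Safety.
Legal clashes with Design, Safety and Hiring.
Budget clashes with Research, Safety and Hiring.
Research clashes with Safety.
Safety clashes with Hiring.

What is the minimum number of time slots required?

Outreach, Budget, Research, Safety all conflict with each other, so at least 4 time slots are needed.
4 time slots suffice: time slot 1 → {Design, Safety}; time slot 2 → {Legal, Budget}; time slot 3 → {Outreach, Hiring}; time slot 4 → {Research}. No two conflicting committees share a time slot.

4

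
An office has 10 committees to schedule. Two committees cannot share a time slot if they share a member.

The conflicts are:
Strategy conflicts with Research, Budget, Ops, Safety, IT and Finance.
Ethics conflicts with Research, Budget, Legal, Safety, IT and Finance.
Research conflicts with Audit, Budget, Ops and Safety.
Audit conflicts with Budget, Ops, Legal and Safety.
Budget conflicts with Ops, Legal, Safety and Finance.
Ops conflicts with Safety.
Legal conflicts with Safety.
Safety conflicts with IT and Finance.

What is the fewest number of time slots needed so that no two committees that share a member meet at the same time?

5

Strategy, Research, Budget, Ops, Safety pairwise conflict, so at least 5 time slots are needed.
A valid assignment using 5 time slots: Strategy=3, Ethics=3, Research=4, Audit=3, Budget=2, Ops=5, Legal=4, Safety=1, IT=2, Finance=4. Each listed conflict is separated.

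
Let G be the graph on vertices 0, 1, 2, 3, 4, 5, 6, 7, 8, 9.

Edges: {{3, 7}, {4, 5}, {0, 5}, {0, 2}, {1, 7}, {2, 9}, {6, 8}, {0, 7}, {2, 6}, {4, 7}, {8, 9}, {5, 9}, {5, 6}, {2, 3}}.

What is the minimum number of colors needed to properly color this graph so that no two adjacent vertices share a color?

2 and 9 are adjacent, so at least 2 colors are needed.
2 colors suffice: color red → {2, 5, 7, 8}; color blue → {0, 1, 3, 4, 6, 9}. Every edge joins two different colors.

2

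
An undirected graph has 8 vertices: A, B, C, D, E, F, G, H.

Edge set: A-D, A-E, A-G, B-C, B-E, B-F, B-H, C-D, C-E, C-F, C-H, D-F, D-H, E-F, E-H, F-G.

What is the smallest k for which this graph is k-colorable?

4

B, C, E, F are pairwise adjacent (a clique of size 4), so at least 4 colors are needed.
4 colors suffice: color 1 → {A, F, H}; color 2 → {D, E, G}; color 3 → {C}; color 4 → {B}. No two adjacent vertices share a color.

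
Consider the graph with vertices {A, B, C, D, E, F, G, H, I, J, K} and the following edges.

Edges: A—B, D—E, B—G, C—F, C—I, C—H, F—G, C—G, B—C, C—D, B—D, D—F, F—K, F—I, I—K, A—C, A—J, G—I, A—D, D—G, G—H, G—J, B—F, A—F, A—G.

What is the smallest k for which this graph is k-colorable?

6

A, B, C, D, F, G are pairwise adjacent (a clique of size 6), so at least 6 colors are needed.
6 colors suffice: A=5, B=6, C=2, D=4, E=1, F=3, G=1, H=3, I=4, J=2, K=1. No two adjacent vertices share a color.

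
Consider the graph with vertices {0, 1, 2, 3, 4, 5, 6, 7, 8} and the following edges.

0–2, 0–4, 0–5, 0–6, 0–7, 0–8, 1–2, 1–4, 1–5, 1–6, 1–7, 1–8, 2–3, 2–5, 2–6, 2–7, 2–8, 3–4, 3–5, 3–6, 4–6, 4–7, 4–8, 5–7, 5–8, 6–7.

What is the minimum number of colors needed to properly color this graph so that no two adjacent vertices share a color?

4

0, 2, 5, 7 are mutually adjacent (a clique of size 4), so at least 4 colors are needed.
4 colors suffice: 0=b, 1=b, 2=a, 3=b, 4=a, 5=c, 6=c, 7=d, 8=d. Every edge joins two different colors.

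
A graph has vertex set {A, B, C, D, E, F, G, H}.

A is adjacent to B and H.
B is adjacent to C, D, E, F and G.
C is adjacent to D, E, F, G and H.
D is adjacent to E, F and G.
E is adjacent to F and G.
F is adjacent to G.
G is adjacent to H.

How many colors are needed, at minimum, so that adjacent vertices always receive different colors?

B, C, D, E, F, G are mutually adjacent (a clique of size 6), so at least 6 colors are needed.
6 colors suffice: color 1 → {A, G}; color 2 → {B, H}; color 3 → {C}; color 4 → {D}; color 5 → {F}; color 6 → {E}. Every edge joins two different colors.

6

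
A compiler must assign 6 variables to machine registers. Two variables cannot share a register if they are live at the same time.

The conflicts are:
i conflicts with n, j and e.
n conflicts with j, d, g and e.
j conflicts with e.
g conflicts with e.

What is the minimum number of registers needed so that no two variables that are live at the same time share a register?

i, n, j, e all conflict with each other, so at least 4 registers are needed.
4 registers suffice: register 1 → {n}; register 2 → {d, e}; register 3 → {i, g}; register 4 → {j}. No two conflicting variables share a register.

4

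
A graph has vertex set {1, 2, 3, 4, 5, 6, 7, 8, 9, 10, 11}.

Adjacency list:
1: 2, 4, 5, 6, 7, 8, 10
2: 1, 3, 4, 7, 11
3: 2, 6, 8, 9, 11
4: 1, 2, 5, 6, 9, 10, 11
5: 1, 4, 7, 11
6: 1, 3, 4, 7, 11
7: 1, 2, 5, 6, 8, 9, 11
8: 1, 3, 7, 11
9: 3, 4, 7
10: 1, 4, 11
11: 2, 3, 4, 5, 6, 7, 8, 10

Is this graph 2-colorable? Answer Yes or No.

1, 4, 5 are mutually adjacent, so at least 3 colors are needed.
So 2 colors are not enough.

No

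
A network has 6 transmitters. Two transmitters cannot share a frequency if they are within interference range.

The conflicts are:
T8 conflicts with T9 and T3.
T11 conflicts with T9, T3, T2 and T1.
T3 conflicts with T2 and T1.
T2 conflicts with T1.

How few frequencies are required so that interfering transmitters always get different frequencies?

T11, T3, T2, T1 are mutually in conflict, so at least 4 frequencies are needed.
4 frequencies suffice: T8=1, T11=1, T9=2, T3=2, T2=3, T1=4. No two conflicting transmitters share a frequency.

4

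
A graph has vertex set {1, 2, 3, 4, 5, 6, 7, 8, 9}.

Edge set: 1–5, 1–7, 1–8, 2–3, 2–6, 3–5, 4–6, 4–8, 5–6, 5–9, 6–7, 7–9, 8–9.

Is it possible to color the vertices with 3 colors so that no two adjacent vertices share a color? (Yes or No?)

The chromatic number is 3. The cycle 9-8-4-6-5-9 has odd length 5, so it cannot be 2-colored; at least 3 colors are needed.
One proper 3-coloring: 1=a, 2=b, 3=a, 4=c, 5=b, 6=a, 7=b, 8=b, 9=a.
That is already a proper 3-coloring.

Yes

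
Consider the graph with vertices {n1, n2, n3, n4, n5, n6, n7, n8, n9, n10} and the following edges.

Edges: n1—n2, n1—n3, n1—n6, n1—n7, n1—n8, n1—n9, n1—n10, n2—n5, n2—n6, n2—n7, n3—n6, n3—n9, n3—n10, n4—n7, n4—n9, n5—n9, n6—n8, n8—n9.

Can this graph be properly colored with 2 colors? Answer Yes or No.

n1, n8, n9 are mutually adjacent, so at least 3 colors are needed.
So 2 colors are not enough.

No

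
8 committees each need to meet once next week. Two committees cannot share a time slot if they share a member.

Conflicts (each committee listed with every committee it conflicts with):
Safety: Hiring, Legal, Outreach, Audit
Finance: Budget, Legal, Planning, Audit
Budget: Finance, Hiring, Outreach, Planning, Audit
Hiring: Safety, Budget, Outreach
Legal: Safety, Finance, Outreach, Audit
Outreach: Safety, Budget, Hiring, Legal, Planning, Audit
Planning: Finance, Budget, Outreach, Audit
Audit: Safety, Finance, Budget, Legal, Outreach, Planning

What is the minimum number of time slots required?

4

Safety, Legal, Outreach, Audit pairwise conflict, so at least 4 time slots are needed.
A valid assignment using 4 time slots: Safety=3, Finance=1, Budget=3, Hiring=2, Legal=4, Outreach=1, Planning=4, Audit=2. Every pair that conflicts lands in different time slots.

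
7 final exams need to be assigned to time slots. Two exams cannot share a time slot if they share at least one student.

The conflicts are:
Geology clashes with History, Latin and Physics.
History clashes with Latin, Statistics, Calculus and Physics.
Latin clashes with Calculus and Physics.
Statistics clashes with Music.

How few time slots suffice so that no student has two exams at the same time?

4

Geology, History, Latin, Physics are mutually in conflict, so at least 4 time slots are needed.
4 time slots suffice: time slot 1 → {History, Music}; time slot 2 → {Latin, Statistics}; time slot 3 → {Calculus, Physics}; time slot 4 → {Geology}. No two conflicting exams share a time slot.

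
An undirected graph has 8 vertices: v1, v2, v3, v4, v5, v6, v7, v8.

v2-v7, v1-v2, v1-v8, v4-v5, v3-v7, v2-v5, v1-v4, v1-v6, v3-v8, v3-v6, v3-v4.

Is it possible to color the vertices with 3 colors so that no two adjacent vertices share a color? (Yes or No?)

The chromatic number is 3. The cycle v2-v1-v4-v3-v7-v2 has odd length 5, so it cannot be 2-colored; at least 3 colors are needed.
3 colors suffice: v1=1, v2=2, v3=1, v4=2, v5=1, v6=2, v7=3, v8=2.
That is already a proper 3-coloring.

Yes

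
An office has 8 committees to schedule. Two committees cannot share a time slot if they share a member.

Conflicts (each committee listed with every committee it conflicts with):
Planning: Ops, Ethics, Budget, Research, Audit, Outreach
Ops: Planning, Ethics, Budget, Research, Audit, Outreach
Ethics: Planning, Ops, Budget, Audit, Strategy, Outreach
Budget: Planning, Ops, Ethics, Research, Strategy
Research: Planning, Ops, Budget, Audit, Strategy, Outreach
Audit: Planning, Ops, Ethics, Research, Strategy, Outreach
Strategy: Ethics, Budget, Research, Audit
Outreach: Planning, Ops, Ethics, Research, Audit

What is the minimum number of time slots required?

Planning, Ops, Ethics, Audit, Outreach pairwise conflict, so at least 5 time slots are needed.
5 time slots suffice: Planning=3, Ops=4, Ethics=1, Budget=2, Research=1, Audit=2, Strategy=3, Outreach=5. Every pair that conflicts lands in different time slots.

5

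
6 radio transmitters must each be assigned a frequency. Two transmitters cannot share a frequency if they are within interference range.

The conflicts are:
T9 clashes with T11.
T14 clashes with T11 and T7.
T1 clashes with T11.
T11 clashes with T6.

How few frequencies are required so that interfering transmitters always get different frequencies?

T1 and T11 conflict, so at least 2 frequencies are needed.
Using 2 frequencies: T9=2, T14=2, T1=2, T11=1, T6=2, T7=1. Every pair that conflicts lands in different frequencies.

2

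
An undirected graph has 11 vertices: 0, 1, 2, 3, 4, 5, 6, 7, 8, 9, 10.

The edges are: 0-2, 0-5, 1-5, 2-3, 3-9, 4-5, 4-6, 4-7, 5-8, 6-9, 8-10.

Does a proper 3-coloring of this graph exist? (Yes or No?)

Yes

The chromatic number is 3. The cycle 9-6-4-5-0-2-3-9 has odd length 7, so it cannot be 2-colored; at least 3 colors are needed.
3 colors suffice: color red → {2, 5, 7, 9, 10}; color blue → {0, 1, 3, 4, 8}; color green → {6}.
That is already a proper 3-coloring.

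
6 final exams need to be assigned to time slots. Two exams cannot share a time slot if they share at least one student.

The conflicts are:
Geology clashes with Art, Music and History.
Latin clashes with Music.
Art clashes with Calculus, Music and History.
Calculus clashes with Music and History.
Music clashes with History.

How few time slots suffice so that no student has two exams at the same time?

4

Art, Calculus, Music, History pairwise conflict, so at least 4 time slots are needed.
Using 4 time slots: Geology=4, Latin=2, Art=2, Calculus=4, Music=1, History=3. Each listed conflict is separated.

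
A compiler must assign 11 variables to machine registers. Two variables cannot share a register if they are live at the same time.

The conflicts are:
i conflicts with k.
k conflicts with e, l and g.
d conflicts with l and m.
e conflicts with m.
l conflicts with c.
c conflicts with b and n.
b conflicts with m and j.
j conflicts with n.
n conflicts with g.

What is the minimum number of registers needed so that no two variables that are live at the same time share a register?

3

The cycle k-e-m-d-l-k has odd length 5, so it cannot be 2-colored; at least 3 registers are needed.
3 registers suffice: i=2, k=1, d=3, e=2, l=2, c=3, b=2, m=1, j=3, n=1, g=2. Each listed conflict is separated.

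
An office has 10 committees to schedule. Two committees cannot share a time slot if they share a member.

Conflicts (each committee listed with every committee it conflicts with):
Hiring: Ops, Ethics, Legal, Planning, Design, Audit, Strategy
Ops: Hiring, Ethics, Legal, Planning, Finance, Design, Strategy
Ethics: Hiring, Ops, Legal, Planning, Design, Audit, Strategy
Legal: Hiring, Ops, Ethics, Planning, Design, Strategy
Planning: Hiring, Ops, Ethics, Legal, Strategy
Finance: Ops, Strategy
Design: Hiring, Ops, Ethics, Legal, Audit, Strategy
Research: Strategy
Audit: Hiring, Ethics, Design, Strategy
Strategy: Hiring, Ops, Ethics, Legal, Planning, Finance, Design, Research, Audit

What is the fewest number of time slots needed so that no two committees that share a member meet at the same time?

6

Hiring, Ops, Ethics, Legal, Planning, Strategy are mutually in conflict, so at least 6 time slots are needed.
6 time slots suffice: time slot 1 → {Strategy}; time slot 2 → {Ethics, Finance, Research}; time slot 3 → {Hiring}; time slot 4 → {Ops, Audit}; time slot 5 → {Legal}; time slot 6 → {Planning, Design}. No two conflicting committees share a time slot.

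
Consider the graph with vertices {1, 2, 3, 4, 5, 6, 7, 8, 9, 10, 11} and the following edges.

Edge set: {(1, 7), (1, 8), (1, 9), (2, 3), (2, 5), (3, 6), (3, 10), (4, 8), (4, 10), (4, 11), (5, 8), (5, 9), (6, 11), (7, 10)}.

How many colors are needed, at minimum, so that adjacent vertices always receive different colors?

The cycle 11-6-3-10-4-11 has odd length 5, so it cannot be 2-colored; at least 3 colors are needed.
A valid assignment using 3 colors: 1=red, 2=blue, 3=red, 4=red, 5=red, 6=green, 7=green, 8=blue, 9=blue, 10=blue, 11=blue. No two adjacent vertices share a color.

3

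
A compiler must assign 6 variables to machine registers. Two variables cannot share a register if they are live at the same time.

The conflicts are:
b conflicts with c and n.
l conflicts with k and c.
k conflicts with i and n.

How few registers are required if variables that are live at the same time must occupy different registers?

3

The cycle n-k-l-c-b-n has odd length 5, so it cannot be 2-colored; at least 3 registers are needed.
3 registers suffice: register 1 → {b, k}; register 2 → {l, i, n}; register 3 → {c}. Every pair that conflicts lands in different registers.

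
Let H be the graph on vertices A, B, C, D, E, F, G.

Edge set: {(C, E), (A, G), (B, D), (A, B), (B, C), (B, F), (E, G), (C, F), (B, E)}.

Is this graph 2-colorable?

No

B, C, E are pairwise adjacent, so at least 3 colors are needed.
So 2 colors are not enough.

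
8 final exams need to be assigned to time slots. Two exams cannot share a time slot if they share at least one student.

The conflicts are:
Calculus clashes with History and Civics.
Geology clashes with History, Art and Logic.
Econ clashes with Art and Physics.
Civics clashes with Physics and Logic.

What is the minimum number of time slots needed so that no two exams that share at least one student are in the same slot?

3

The cycle History-Calculus-Civics-Logic-Geology-History has odd length 5, so it cannot be 2-colored; at least 3 time slots are needed.
3 time slots suffice: time slot 1 → {Geology, Econ, Civics}; time slot 2 → {Calculus, Art, Physics, Logic}; time slot 3 → {History}. Every pair that conflicts lands in different time slots.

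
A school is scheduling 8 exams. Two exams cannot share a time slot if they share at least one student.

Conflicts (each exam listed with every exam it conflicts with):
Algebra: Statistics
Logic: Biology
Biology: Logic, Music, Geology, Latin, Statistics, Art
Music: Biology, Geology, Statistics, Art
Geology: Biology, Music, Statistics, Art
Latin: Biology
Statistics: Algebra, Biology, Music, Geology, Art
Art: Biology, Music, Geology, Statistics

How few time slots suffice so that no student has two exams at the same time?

Biology, Music, Geology, Statistics, Art pairwise conflict, so at least 5 time slots are needed.
A valid assignment using 5 time slots: Algebra=1, Logic=2, Biology=1, Music=5, Geology=4, Latin=2, Statistics=2, Art=3. Each listed conflict is separated.

5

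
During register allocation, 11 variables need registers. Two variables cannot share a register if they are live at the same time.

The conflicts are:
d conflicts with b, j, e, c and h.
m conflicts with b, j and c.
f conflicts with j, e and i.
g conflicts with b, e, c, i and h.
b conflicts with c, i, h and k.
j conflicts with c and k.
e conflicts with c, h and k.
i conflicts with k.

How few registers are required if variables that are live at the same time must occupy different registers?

b, i, k pairwise conflict, so at least 3 registers are needed.
3 registers suffice: register 1 → {b, j, e}; register 2 → {c, i, h}; register 3 → {d, m, f, g, k}. Every pair that conflicts lands in different registers.

3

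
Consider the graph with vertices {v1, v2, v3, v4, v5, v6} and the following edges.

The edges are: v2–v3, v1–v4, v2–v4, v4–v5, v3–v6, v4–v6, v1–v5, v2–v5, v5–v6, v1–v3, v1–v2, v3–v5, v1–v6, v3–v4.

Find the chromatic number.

5

v1, v2, v3, v4, v5 form a clique, so at least 5 colors are needed.
5 colors suffice: v1=3, v2=5, v3=1, v4=2, v5=4, v6=5. No two adjacent vertices share a color.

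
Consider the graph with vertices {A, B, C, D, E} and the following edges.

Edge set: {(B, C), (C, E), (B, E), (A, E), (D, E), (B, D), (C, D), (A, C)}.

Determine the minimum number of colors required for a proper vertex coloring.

4

B, C, D, E form a clique, so at least 4 colors are needed.
4 colors suffice: color 1 → {C}; color 2 → {E}; color 3 → {A, B}; color 4 → {D}. Every edge joins two different colors.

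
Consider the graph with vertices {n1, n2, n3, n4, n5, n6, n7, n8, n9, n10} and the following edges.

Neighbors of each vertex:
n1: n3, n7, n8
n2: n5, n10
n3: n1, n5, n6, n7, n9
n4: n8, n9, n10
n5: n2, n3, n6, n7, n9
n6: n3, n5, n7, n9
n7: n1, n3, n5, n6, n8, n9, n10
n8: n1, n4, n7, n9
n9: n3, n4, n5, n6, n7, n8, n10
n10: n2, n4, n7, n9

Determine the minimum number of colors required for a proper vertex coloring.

n3, n5, n6, n7, n9 are pairwise adjacent (a clique of size 5), so at least 5 colors are needed.
One proper 5-coloring: n1=R, n2=R, n3=Y, n4=B, n5=G, n6=P, n7=B, n8=G, n9=R, n10=G. Each edge has distinct colors on its endpoints.

5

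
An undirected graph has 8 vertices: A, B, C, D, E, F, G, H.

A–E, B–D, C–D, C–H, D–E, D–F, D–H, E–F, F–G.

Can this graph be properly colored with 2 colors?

C, D, H are pairwise adjacent, so at least 3 colors are needed.
So 2 colors are not enough.

No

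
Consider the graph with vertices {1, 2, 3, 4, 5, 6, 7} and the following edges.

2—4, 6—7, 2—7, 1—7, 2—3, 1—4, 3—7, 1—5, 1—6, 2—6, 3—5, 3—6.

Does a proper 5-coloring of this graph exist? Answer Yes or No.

The chromatic number is 4. 2, 3, 6, 7 are mutually adjacent (a clique of size 4), so at least 4 colors are needed.
4 colors suffice: 1=red, 2=red, 3=green, 4=blue, 5=blue, 6=yellow, 7=blue.
Since 5 ≥ 4, a proper 5-coloring certainly exists.

Yes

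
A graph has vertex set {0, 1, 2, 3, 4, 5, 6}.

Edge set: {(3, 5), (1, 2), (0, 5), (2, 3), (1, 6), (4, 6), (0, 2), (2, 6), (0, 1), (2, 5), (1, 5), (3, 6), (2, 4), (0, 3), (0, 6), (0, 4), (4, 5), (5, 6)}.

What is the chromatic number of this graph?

0, 2, 4, 5, 6 are pairwise adjacent (a clique of size 5), so at least 5 colors are needed.
5 colors suffice: color red → {6}; color blue → {2}; color green → {0}; color yellow → {5}; color purple → {1, 3, 4}. No two adjacent vertices share a color.

5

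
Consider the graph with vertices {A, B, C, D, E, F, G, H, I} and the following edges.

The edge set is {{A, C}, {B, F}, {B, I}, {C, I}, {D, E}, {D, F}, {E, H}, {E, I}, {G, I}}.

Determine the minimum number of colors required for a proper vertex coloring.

The cycle I-E-D-F-B-I has odd length 5, so it cannot be 2-colored; at least 3 colors are needed.
A valid assignment using 3 colors: A=1, B=2, C=2, D=1, E=2, F=3, G=2, H=1, I=1. Each edge has distinct colors on its endpoints.

3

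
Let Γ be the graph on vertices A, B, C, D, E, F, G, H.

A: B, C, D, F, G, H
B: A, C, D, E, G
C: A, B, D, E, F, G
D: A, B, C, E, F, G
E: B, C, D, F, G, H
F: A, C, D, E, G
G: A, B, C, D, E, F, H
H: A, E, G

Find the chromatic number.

B, C, D, E, G form a clique, so at least 5 colors are needed.
5 colors suffice: color 1 → {G}; color 2 → {A, E}; color 3 → {C, H}; color 4 → {D}; color 5 → {B, F}. No two adjacent vertices share a color.

5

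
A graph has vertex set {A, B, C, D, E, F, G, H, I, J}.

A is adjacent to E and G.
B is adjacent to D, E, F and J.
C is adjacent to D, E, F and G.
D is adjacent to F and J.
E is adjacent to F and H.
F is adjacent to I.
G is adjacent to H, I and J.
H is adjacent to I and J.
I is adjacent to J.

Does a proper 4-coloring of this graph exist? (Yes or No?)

Yes

The chromatic number is 4. G, H, I, J form a clique, so at least 4 colors are needed.
A valid assignment using 4 colors: A=1, B=3, C=3, D=2, E=2, F=1, G=2, H=4, I=3, J=1.
That is already a proper 4-coloring.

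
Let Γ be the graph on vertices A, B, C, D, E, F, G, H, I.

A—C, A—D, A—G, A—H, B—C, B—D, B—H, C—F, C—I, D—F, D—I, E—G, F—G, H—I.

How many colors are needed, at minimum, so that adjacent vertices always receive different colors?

2

B and H are adjacent, so at least 2 colors are needed.
2 colors suffice: A=blue, B=blue, C=red, D=red, E=blue, F=blue, G=red, H=red, I=blue. Every edge joins two different colors.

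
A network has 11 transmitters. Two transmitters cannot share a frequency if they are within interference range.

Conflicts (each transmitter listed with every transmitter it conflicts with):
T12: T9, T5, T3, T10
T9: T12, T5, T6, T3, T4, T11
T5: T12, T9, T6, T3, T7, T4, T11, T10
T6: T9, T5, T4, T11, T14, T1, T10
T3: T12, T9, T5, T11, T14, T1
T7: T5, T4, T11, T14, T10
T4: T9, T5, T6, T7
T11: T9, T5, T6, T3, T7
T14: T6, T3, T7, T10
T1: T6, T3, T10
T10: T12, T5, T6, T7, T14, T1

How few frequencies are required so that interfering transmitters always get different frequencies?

T9, T5, T6, T4 pairwise conflict, so at least 4 frequencies are needed.
Using 4 frequencies: T12=4, T9=3, T5=1, T6=2, T3=2, T7=2, T4=4, T11=4, T14=1, T1=1, T10=3. Every pair that conflicts lands in different frequencies.

4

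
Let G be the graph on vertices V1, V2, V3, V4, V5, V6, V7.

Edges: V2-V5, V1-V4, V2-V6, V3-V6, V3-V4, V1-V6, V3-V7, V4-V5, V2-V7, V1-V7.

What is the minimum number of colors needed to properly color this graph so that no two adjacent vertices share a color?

The cycle V7-V1-V4-V5-V2-V7 has odd length 5, so it cannot be 2-colored; at least 3 colors are needed.
3 colors suffice: color 1 → {V4, V6, V7}; color 2 → {V1, V2, V3}; color 3 → {V5}. No two adjacent vertices share a color.

3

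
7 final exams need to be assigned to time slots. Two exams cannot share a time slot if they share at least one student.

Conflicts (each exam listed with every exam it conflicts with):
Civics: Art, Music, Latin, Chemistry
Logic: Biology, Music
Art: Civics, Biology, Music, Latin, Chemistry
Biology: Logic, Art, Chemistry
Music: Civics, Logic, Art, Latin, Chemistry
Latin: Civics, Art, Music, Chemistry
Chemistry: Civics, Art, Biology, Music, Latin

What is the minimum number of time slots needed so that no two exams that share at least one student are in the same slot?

Civics, Art, Music, Latin, Chemistry are mutually in conflict, so at least 5 time slots are needed.
5 time slots suffice: time slot 1 → {Logic, Chemistry}; time slot 2 → {Art}; time slot 3 → {Biology, Music}; time slot 4 → {Latin}; time slot 5 → {Civics}. Every pair that conflicts lands in different time slots.

5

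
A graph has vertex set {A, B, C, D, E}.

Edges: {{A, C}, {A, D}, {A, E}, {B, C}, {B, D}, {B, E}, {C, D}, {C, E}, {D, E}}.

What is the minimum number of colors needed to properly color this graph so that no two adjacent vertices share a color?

B, C, D, E are mutually adjacent (a clique of size 4), so at least 4 colors are needed.
4 colors suffice: color red → {C}; color blue → {E}; color green → {D}; color yellow → {A, B}. Every edge joins two different colors.

4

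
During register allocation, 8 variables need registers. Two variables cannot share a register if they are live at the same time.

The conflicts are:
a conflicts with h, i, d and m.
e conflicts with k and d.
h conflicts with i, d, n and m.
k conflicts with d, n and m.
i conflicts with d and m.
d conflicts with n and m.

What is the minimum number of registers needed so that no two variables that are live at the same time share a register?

5

a, h, i, d, m are mutually in conflict, so at least 5 registers are needed.
5 registers suffice: register 1 → {d}; register 2 → {h, k}; register 3 → {e, n, m}; register 4 → {a}; register 5 → {i}. No two conflicting variables share a register.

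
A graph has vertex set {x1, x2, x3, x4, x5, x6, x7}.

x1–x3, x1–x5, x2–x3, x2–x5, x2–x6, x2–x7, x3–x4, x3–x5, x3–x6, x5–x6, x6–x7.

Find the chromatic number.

x2, x3, x5, x6 are mutually adjacent (a clique of size 4), so at least 4 colors are needed.
4 colors suffice: x1=2, x2=2, x3=1, x4=2, x5=4, x6=3, x7=1. No two adjacent vertices share a color.

4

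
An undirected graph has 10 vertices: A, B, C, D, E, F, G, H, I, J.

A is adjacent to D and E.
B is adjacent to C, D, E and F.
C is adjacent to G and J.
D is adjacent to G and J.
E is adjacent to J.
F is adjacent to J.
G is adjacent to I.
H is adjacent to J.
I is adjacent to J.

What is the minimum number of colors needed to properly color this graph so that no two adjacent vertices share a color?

2

I and J are adjacent, so at least 2 colors are needed.
One proper 2-coloring: A=1, B=1, C=2, D=2, E=2, F=2, G=1, H=2, I=2, J=1. No two adjacent vertices share a color.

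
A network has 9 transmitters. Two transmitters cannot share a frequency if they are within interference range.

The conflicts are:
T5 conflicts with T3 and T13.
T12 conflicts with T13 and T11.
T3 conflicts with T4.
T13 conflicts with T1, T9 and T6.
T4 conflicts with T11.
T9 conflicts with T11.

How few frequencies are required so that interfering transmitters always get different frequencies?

T5 and T3 conflict, so at least 2 frequencies are needed.
2 frequencies suffice: frequency 1 → {T3, T13, T11}; frequency 2 → {T5, T12, T4, T1, T9, T6}. Every pair that conflicts lands in different frequencies.

2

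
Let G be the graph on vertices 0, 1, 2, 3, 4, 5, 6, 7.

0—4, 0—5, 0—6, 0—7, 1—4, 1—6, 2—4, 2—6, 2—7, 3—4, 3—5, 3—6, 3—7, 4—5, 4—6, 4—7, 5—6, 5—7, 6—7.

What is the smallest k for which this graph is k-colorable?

5

0, 4, 5, 6, 7 are mutually adjacent (a clique of size 5), so at least 5 colors are needed.
One proper 5-coloring: 0=purple, 1=green, 2=yellow, 3=purple, 4=blue, 5=yellow, 6=red, 7=green. No two adjacent vertices share a color.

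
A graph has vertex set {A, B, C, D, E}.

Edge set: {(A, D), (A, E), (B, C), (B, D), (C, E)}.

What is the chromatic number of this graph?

3

The cycle B-C-E-A-D-B has odd length 5, so it cannot be 2-colored; at least 3 colors are needed.
A valid assignment using 3 colors: A=2, B=1, C=2, D=3, E=1. Every edge joins two different colors.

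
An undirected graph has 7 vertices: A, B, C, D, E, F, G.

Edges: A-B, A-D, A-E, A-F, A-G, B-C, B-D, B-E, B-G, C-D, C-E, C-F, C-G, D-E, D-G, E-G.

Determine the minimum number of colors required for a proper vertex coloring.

B, C, D, E, G are mutually adjacent (a clique of size 5), so at least 5 colors are needed.
A valid assignment using 5 colors: A=2, B=5, C=2, D=1, E=3, F=1, G=4. No two adjacent vertices share a color.

5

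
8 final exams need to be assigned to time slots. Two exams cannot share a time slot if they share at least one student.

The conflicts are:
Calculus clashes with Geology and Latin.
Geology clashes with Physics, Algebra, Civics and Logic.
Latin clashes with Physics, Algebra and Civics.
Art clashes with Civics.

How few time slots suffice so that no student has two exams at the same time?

Latin and Civics conflict, so at least 2 time slots are needed.
Using 2 time slots: Calculus=2, Geology=1, Latin=1, Physics=2, Algebra=2, Art=1, Civics=2, Logic=2. Every pair that conflicts lands in different time slots.

2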